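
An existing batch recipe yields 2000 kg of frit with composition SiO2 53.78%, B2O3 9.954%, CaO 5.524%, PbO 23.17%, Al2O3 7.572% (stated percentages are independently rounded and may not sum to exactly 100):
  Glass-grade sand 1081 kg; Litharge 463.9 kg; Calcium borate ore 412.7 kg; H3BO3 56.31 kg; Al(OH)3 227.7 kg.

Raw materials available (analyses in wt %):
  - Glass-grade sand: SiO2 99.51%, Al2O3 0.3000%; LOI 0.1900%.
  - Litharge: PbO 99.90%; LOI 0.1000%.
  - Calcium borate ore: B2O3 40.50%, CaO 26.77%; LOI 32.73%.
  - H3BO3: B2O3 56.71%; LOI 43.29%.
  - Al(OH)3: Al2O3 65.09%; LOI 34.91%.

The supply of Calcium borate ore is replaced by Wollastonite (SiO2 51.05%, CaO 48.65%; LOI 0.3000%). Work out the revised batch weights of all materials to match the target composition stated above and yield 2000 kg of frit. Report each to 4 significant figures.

Revised batch per 2000 kg frit:
  Glass-grade sand: 964.4 kg
  Litharge: 463.9 kg
  Wollastonite: 227.1 kg
  H3BO3: 351.0 kg
  Al(OH)3: 228.2 kg
Total batch = 2235 kg; LOI loss = 234.6 kg

Mid-chain values are printed rounded to 4 significant figures in the printout. All internal work carries full precision all the way through — a single rounding finalizes each reported figure. Derived quantities, including totals, five oxide percentages, the yield, ignition loss, glass mass, are carried using the weight values per 2000 kg of glass at full float precision exactly as printed in the problem or answer text.
The oxide mass targets at 2000 kg frit:
  SiO2: 53.78% × 2000 = 1076 kg
  B2O3: 9.954% × 2000 = 199.1 kg
  CaO: 5.524% × 2000 = 110.5 kg
  PbO: 23.17% × 2000 = 463.4 kg
  Al2O3: 7.572% × 2000 = 151.4 kg
Per-oxide balance check with the batch weights as given, for the quoted basis mass (delivered sums recover each target given rounding of the digits):
  SiO2: 964.4·0.9951 + 227.1·0.5105 = 1076 kg (target 1076 kg)
  B2O3: 351.0·0.5671 = 199.1 kg (target 199.1 kg)
  CaO: 227.1·0.4865 = 110.5 kg (target 110.5 kg)
  PbO: 463.9·0.9990 = 463.4 kg (target 463.4 kg)
  Al2O3: 964.4·0.003000 + 228.2·0.6509 = 151.4 kg (target 151.4 kg)
Auditing the glass mass value: total batch − LOI = 2000 kg (targets for the oxides total 2000 kg; versus the stated basis of 2000 kg — a pure rounding effect).
Whole-batch sum: Σ batch = 2235 kg; the LOI term Σ batch·LOI equals 234.6 kg; yield = glass ÷ total batch = 89.50%.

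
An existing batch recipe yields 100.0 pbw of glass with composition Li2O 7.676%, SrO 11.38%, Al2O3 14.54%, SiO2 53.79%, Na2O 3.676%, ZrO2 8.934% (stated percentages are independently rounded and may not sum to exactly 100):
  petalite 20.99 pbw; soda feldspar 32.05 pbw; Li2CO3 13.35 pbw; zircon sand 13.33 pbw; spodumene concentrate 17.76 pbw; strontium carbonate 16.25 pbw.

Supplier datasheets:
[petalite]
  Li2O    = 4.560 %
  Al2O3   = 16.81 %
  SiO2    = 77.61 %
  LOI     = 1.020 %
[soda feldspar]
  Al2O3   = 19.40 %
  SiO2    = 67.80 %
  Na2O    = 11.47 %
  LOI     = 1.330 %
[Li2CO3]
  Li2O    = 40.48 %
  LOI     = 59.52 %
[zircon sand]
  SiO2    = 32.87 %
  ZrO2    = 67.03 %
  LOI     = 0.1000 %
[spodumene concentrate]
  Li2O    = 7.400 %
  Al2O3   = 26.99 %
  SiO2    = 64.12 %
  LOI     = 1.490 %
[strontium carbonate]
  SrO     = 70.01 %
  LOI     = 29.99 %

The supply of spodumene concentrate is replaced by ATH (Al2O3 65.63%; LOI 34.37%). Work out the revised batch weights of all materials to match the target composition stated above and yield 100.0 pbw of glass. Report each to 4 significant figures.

Revised batch per 100.0 pbw glass:
  petalite: 35.67 pbw
  soda feldspar: 32.05 pbw
  Li2CO3: 14.94 pbw
  zircon sand: 13.33 pbw
  ATH: 3.546 pbw
  strontium carbonate: 16.25 pbw
Total batch = 115.8 pbw; LOI loss = 15.79 pbw

Working values appear, rounded to four significant figures, on the page. The working math keeps exact precision all the way through. Each reported result takes a single rounding. The derived quantities are carried in full float precision (glass mass, LOI, the totals, the six compositions, yield) from the batch weights on 100.0 pbw of glass, as set out in the problem or the answer.
Oxide mass targets, per 100.0 pbw glass:
  Li2O: 7.676% × 100.0 = 7.676 pbw
  SrO: 11.38% × 100.0 = 11.38 pbw
  Al2O3: 14.54% × 100.0 = 14.54 pbw
  SiO2: 53.79% × 100.0 = 53.79 pbw
  Na2O: 3.676% × 100.0 = 3.676 pbw
  ZrO2: 8.934% × 100.0 = 8.934 pbw
Oxide-by-oxide audit working from each reported weight, against the basis in use (sums match the target masses net of answer rounding effects):
  Li2O: 35.67·0.04560 + 14.94·0.4048 = 7.674 pbw (target 7.676 pbw)
  SrO: 16.25·0.7001 = 11.38 pbw (target 11.38 pbw)
  Al2O3: 35.67·0.1681 + 32.05·0.1940 + 3.546·0.6563 = 14.54 pbw (target 14.54 pbw)
  SiO2: 35.67·0.7761 + 32.05·0.6780 + 13.33·0.3287 = 53.79 pbw (target 53.79 pbw)
  Na2O: 32.05·0.1147 = 3.676 pbw (target 3.676 pbw)
  ZrO2: 13.33·0.6703 = 8.935 pbw (target 8.934 pbw)
Auditing the glass mass value: batch Σ − ignition loss = 100.0 pbw (summing oxide targets gives 100.0 pbw; with the basis standing at 100.0 pbw — a pure rounding effect).
Whole-batch sum: Σ batch = 115.8 pbw; LOI loss = Σ batch·LOI = 15.79 pbw; the yield ratio, glass ÷ batch: 86.36%.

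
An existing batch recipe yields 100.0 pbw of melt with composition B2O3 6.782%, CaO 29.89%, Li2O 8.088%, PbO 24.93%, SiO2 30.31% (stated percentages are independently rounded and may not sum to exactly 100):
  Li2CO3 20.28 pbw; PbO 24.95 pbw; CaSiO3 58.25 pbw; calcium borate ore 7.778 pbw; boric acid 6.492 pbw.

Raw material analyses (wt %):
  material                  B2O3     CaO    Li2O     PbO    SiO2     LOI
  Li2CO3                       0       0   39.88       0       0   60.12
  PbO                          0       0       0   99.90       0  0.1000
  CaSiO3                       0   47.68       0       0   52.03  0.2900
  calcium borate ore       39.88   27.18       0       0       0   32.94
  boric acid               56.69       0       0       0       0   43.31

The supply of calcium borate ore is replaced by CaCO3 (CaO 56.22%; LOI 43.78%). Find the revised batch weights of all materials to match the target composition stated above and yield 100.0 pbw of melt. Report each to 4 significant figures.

Revised batch per 100.0 pbw melt:
  Li2CO3: 20.28 pbw
  PbO: 24.95 pbw
  CaSiO3: 58.25 pbw
  CaCO3: 3.760 pbw
  boric acid: 11.96 pbw
Total batch = 119.2 pbw; LOI loss = 19.21 pbw

The whole derivation carries full precision throughout. Working values are displayed rounded to 4 significant figures; each reported value is rounded just once; all derived quantities, which include five oxide percentages, net glass mass, yield, the totals, ignition loss, are re-derived in full precision, as set out in the problem or answer text, from the batch weights on 100.0 pbw of glass.
Oxide mass targets, per 100.0 pbw melt:
  B2O3: 6.782% × 100.0 = 6.782 pbw
  CaO: 29.89% × 100.0 = 29.89 pbw
  Li2O: 8.088% × 100.0 = 8.088 pbw
  PbO: 24.93% × 100.0 = 24.93 pbw
  SiO2: 30.31% × 100.0 = 30.31 pbw
Per-oxide balance check given the weights on record, under the basis named above (every target is met by its sum inside rounding margins):
  B2O3: 11.96·0.5669 = 6.780 pbw (target 6.782 pbw)
  CaO: 58.25·0.4768 + 3.760·0.5622 = 29.89 pbw (target 29.89 pbw)
  Li2O: 20.28·0.3988 = 8.088 pbw (target 8.088 pbw)
  PbO: 24.95·0.9990 = 24.93 pbw (target 24.93 pbw)
  SiO2: 58.25·0.5203 = 30.31 pbw (target 30.31 pbw)
Mass balance on the glass: total batch − LOI = 99.99 pbw (the targets, summed, come to 100.0 pbw; basis as stated: 100.0 pbw — rounding explains the deltas).
Total batch = Σ batch = 119.2 pbw; ignition loss, Σ(batch × LOI) = 19.21 pbw; yield, glass over the total, = 83.88%.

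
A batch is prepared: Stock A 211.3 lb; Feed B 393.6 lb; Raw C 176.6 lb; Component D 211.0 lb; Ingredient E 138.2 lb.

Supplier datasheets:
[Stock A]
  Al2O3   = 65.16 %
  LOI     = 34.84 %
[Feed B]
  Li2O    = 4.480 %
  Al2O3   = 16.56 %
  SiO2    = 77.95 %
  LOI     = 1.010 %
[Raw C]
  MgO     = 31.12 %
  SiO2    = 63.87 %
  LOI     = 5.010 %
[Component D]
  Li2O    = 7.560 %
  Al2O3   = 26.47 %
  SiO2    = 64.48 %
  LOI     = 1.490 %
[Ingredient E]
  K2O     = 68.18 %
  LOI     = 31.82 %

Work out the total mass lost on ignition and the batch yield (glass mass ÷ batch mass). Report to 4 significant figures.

Working values appear (rounded to 4 significant figures) alongside each step; all internal work runs at full float precision through the solve. Each reported result is rounded only once — derived quantities (five oxide percentages, the totals, ignition loss, net glass mass, yield) are re-derived from the weighed amounts at 997.1 lb of glass at full precision, precisely as stated by the question or the answer.
Per-material ignition loss:
  Stock A: 211.3 × 0.3484 = 73.62 lb
  Feed B: 393.6 × 0.01010 = 3.975 lb
  Raw C: 176.6 × 0.05010 = 8.848 lb
  Component D: 211.0 × 0.01490 = 3.144 lb
  Ingredient E: 138.2 × 0.3182 = 43.98 lb
Total LOI = 133.6 lb
Glass = batch − LOI = 1131 − 133.6 = 997.1 lb

LOI loss = 133.6 lb; glass = 997.1 lb; yield = 88.19%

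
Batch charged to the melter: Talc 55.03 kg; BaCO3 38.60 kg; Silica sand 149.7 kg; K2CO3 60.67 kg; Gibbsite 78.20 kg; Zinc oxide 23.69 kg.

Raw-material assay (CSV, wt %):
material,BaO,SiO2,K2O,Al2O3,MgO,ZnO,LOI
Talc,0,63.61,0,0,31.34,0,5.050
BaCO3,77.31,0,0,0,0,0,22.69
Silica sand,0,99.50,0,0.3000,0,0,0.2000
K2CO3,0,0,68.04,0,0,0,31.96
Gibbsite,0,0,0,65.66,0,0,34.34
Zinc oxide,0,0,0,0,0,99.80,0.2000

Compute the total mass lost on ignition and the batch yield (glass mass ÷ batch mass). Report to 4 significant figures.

Each numeric step runs at full precision all the way through. Values along the way are printed with 4-significant-figure rounding between the steps; each reported number undergoes a single rounding — derived quantities (net glass mass, the six compositions, ignition loss, the totals, yield) are computed in full precision starting from the weights per 347.8 kg of glass, as quoted within the problem or the answer.
Ignition loss by material:
  Talc: 55.03 × 0.05050 = 2.779 kg
  BaCO3: 38.60 × 0.2269 = 8.758 kg
  Silica sand: 149.7 × 0.002000 = 0.2994 kg
  K2CO3: 60.67 × 0.3196 = 19.39 kg
  Gibbsite: 78.20 × 0.3434 = 26.85 kg
  Zinc oxide: 23.69 × 0.002000 = 0.04738 kg
Total LOI = 58.13 kg
Glass = batch − LOI = 405.9 − 58.13 = 347.8 kg

LOI loss = 58.13 kg; glass = 347.8 kg; yield = 85.68%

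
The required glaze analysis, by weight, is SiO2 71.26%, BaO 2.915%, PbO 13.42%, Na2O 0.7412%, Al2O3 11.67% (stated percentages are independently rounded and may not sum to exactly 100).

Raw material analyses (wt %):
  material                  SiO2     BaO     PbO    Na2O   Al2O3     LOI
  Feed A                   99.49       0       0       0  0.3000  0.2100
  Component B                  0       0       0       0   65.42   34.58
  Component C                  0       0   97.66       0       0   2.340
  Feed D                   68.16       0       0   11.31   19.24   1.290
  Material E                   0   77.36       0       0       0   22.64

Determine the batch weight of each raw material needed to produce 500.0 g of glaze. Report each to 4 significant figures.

In-progress results are printed rounded to four significant figures at each printed step; the whole derivation carries full precision from start to finish. Each reported result takes just one rounding; all derived quantities (the totals, the five compositions, net glass mass, LOI, the yield) are recomputed at full float precision from the batch weights on 500.0 g of glass, as written in the problem or the answer.
Oxide-by-oxide targets in 500.0 g glaze:
  SiO2: 71.26% × 500.0 = 356.3 g
  BaO: 2.915% × 500.0 = 14.58 g
  PbO: 13.42% × 500.0 = 67.10 g
  Na2O: 0.7412% × 500.0 = 3.706 g
  Al2O3: 11.67% × 500.0 = 58.35 g
A balance pass over the oxides, applying the batch weights above, on the stated basis (oxide sums agree with the targets up to rounding of the answer):
  SiO2: 335.7·0.9949 + 32.77·0.6816 = 356.3 g (target 356.3 g)
  BaO: 18.84·0.7736 = 14.57 g (target 14.58 g)
  PbO: 68.71·0.9766 = 67.10 g (target 67.10 g)
  Na2O: 32.77·0.1131 = 3.706 g (target 3.706 g)
  Al2O3: 335.7·0.003000 + 78.02·0.6542 + 32.77·0.1924 = 58.35 g (target 58.35 g)
Glass-mass closure: whole batch net of LOI = 500.1 g (oxide target masses add up to 500.0 g; versus the stated basis of 500.0 g — deltas are rounding alone).
Total batch = Σ batch = 534.0 g; LOI loss = Σ batch·LOI = 33.98 g; yield = glass ÷ total batch = 93.64%.

Batch per 500.0 g glaze:
  Feed A: 335.7 g
  Component B: 78.02 g
  Component C: 68.71 g
  Feed D: 32.77 g
  Material E: 18.84 g
Total batch = 534.0 g; LOI loss = 33.98 g; yield = 93.64%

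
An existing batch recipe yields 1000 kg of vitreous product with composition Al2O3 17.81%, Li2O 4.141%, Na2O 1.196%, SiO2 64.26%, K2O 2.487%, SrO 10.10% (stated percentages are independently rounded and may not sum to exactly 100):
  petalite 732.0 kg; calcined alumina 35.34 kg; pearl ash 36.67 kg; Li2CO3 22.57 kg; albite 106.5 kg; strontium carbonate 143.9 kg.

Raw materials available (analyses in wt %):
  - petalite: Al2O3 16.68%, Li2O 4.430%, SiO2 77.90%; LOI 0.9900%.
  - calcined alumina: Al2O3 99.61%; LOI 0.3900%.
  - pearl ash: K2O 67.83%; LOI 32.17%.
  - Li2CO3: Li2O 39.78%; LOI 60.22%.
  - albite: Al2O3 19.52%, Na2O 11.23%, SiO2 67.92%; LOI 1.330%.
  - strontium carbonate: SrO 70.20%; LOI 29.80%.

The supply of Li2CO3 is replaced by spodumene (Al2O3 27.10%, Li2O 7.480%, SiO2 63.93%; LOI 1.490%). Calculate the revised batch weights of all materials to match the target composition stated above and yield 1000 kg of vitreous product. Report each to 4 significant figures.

The intermediate values are displayed, rounded to four significant figures, alongside each step — full precision is maintained from first step to last; each reported figure carries a single rounding. All derived quantities, including six oxide percentages, LOI, totals, yield, glass mass, are computed from the batch weights per 1000 kg of glass at full float precision, exactly as shown in the problem or answer text.
Oxide mass targets, per 1000 kg vitreous product:
  Al2O3: 17.81% × 1000 = 178.1 kg
  Li2O: 4.141% × 1000 = 41.41 kg
  Na2O: 1.196% × 1000 = 11.96 kg
  SiO2: 64.26% × 1000 = 642.6 kg
  K2O: 2.487% × 1000 = 24.87 kg
  SrO: 10.10% × 1000 = 101.0 kg
Per-oxide balance check from the weights as reported, per the basis as stated (summed amounts equal target values exact up to rounding of places):
  Al2O3: 540.3·0.1668 + 3.893·0.9961 + 233.6·0.2710 + 106.5·0.1952 = 178.1 kg (target 178.1 kg)
  Li2O: 540.3·0.04430 + 233.6·0.07480 = 41.41 kg (target 41.41 kg)
  Na2O: 106.5·0.1123 = 11.96 kg (target 11.96 kg)
  SiO2: 540.3·0.7790 + 233.6·0.6393 + 106.5·0.6792 = 642.6 kg (target 642.6 kg)
  K2O: 36.67·0.6783 = 24.87 kg (target 24.87 kg)
  SrO: 143.9·0.7020 = 101.0 kg (target 101.0 kg)
Glass-mass bookkeeping: batch total minus LOI = 999.9 kg (oxide target masses add up to 999.9 kg; versus the stated basis of 1000 kg — any gap is answer rounding).
Total batch = Σ batch = 1065 kg; the LOI term Σ batch·LOI equals 64.94 kg; the yield ratio, glass ÷ batch: 93.90%.

Revised batch per 1000 kg vitreous product:
  petalite: 540.3 kg
  calcined alumina: 3.893 kg
  pearl ash: 36.67 kg
  spodumene: 233.6 kg
  albite: 106.5 kg
  strontium carbonate: 143.9 kg
Total batch = 1065 kg; LOI loss = 64.94 kg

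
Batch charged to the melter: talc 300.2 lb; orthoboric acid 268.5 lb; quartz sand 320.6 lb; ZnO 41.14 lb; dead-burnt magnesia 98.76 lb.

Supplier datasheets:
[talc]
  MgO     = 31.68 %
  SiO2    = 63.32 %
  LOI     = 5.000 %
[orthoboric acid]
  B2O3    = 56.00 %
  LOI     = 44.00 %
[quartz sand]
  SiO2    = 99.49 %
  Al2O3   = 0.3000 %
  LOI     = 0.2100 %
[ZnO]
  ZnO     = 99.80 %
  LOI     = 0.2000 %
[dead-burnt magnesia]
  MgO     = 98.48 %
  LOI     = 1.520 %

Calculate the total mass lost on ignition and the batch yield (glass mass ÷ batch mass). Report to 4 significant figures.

LOI loss = 135.4 lb; glass = 893.8 lb; yield = 86.84%

All arithmetic maintains exact precision at each step. Values along the way are printed rounded to four significant figures between the steps. A single rounding completes each reported figure — all derived quantities (yield, the totals, the five compositions, glass mass, ignition loss) are computed in full precision starting from the weights on 893.8 lb of glass, as given in problem or answer.
Material-by-material LOI:
  talc: 300.2 × 0.05000 = 15.01 lb
  orthoboric acid: 268.5 × 0.4400 = 118.1 lb
  quartz sand: 320.6 × 0.002100 = 0.6733 lb
  ZnO: 41.14 × 0.002000 = 0.08228 lb
  dead-burnt magnesia: 98.76 × 0.01520 = 1.501 lb
Total LOI = 135.4 lb
Glass = batch − LOI = 1029 − 135.4 = 893.8 lb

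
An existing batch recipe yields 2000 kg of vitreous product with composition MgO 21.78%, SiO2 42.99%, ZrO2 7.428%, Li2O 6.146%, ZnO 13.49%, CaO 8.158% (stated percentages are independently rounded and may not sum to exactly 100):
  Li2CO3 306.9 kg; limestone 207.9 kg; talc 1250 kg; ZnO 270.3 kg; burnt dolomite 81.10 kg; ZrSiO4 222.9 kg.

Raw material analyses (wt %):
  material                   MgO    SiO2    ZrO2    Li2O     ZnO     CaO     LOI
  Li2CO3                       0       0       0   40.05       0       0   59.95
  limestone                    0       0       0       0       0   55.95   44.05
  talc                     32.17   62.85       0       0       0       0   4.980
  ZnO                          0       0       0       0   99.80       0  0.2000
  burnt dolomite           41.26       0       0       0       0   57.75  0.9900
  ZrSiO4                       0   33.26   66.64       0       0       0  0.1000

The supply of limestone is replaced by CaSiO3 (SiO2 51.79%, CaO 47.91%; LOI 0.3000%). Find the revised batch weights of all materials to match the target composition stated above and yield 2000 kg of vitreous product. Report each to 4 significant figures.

The intermediate values are displayed (rounded to four significant digits) on the page. The whole derivation maintains exact precision end to end; each reported number is rounded just once — all derived quantities (the yield, the six compositions, ignition loss, the totals, net glass mass) are recomputed at full precision using the weight values on 2000 kg of glass, as set out in either problem or answer.
The oxide mass targets at 2000 kg vitreous product:
  MgO: 21.78% × 2000 = 435.6 kg
  SiO2: 42.99% × 2000 = 859.8 kg
  ZrO2: 7.428% × 2000 = 148.6 kg
  Li2O: 6.146% × 2000 = 122.9 kg
  ZnO: 13.49% × 2000 = 269.8 kg
  CaO: 8.158% × 2000 = 163.2 kg
Mass-balance tally per oxide with the batch weights as given, for the quoted basis mass (oxide sums agree with the targets modulo rounding of the values):
  MgO: 1137·0.3217 + 169.0·0.4126 = 435.5 kg (target 435.6 kg)
  SiO2: 136.8·0.5179 + 1137·0.6285 + 222.9·0.3326 = 859.6 kg (target 859.8 kg)
  ZrO2: 222.9·0.6664 = 148.5 kg (target 148.6 kg)
  Li2O: 306.9·0.4005 = 122.9 kg (target 122.9 kg)
  ZnO: 270.3·0.9980 = 269.8 kg (target 269.8 kg)
  CaO: 136.8·0.4791 + 169.0·0.5775 = 163.1 kg (target 163.2 kg)
The glass-mass cross-check: whole batch net of LOI = 1999 kg (the targets, summed, come to 2000 kg; the stated basis being 2000 kg — gaps are rounding artifacts).
Adding the batch up: Σ batch = 2243 kg; the LOI term Σ batch·LOI equals 243.5 kg; yield: glass divided by total = 89.15%.

Revised batch per 2000 kg vitreous product:
  Li2CO3: 306.9 kg
  CaSiO3: 136.8 kg
  talc: 1137 kg
  ZnO: 270.3 kg
  burnt dolomite: 169.0 kg
  ZrSiO4: 222.9 kg
Total batch = 2243 kg; LOI loss = 243.5 kg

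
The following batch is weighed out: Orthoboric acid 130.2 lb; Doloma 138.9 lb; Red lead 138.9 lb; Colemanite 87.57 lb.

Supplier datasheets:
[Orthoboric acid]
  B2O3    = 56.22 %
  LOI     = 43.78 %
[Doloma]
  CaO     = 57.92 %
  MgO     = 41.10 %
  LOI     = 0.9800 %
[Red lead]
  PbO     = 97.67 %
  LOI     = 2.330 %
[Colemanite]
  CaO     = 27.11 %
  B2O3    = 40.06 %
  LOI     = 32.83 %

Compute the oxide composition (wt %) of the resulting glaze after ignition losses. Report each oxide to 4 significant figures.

The intermediate values appear, rounded to four significant figures, as written — the whole derivation keeps full precision in all steps; exactly one rounding is applied to every reported value — all derived quantities are recomputed in full precision (the totals, the four compositions, ignition loss, glass mass, yield) using the weight values at 405.2 lb of glass as set out in question or answer.
Delivered oxide masses:
  CaO: 138.9·0.5792 + 87.57·0.2711 = 104.2 lb
  MgO: 138.9·0.4110 = 57.09 lb
  B2O3: 130.2·0.5622 + 87.57·0.4006 = 108.3 lb
  PbO: 138.9·0.9767 = 135.7 lb
LOI: 130.2·0.4378 + 138.9·0.009800 + 138.9·0.02330 + 87.57·0.3283 = 90.35 lb
batch − LOI leaves glass = 495.6 − 90.35 = 405.2 lb (consistent with Σ oxide mass)
wt %: oxide over glass, times 100

Glass mass = 405.2 lb (batch 495.6 − LOI 90.35).
Composition: CaO 25.71%, MgO 14.09%, B2O3 26.72%, PbO 33.48%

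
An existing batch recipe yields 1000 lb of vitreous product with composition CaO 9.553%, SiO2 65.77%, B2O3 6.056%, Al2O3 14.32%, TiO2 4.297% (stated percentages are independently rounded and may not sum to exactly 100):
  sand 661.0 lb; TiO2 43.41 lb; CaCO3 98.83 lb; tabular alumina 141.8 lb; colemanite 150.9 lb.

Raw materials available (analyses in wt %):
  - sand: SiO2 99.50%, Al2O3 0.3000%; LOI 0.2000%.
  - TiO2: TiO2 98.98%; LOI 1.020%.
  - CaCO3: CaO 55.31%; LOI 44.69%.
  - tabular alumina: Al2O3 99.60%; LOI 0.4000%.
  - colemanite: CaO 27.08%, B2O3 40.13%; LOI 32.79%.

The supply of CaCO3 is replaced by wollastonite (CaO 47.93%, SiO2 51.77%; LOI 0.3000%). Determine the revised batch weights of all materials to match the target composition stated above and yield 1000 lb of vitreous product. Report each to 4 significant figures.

Revised batch per 1000 lb vitreous product:
  sand: 601.7 lb
  TiO2: 43.41 lb
  wollastonite: 114.0 lb
  tabular alumina: 142.0 lb
  colemanite: 150.9 lb
Total batch = 1052 lb; LOI loss = 52.04 lb

The whole derivation maintains full precision in every operation; mid-chain values appear, rounded to 4 significant figures, when written out. Each reported number takes a single rounding — derived quantities (totals, the five compositions, LOI, glass mass, the yield) are re-derived from the weighed amounts per 1000 lb of glass in exact precision exactly as shown in the question or the answer.
Oxide-by-oxide targets in 1000 lb vitreous product:
  CaO: 9.553% × 1000 = 95.53 lb
  SiO2: 65.77% × 1000 = 657.7 lb
  B2O3: 6.056% × 1000 = 60.56 lb
  Al2O3: 14.32% × 1000 = 143.2 lb
  TiO2: 4.297% × 1000 = 42.97 lb
Mass-balance tally per oxide with the batch weights as given, for the quoted basis mass (delivered sums recover each target inside rounding margins):
  CaO: 114.0·0.4793 + 150.9·0.2708 = 95.50 lb (target 95.53 lb)
  SiO2: 601.7·0.9950 + 114.0·0.5177 = 657.7 lb (target 657.7 lb)
  B2O3: 150.9·0.4013 = 60.56 lb (target 60.56 lb)
  Al2O3: 601.7·0.003000 + 142.0·0.9960 = 143.2 lb (target 143.2 lb)
  TiO2: 43.41·0.9898 = 42.97 lb (target 42.97 lb)
Consistency of the glass mass: batch Σ − ignition loss = 1000 lb (the Σ of target masses is 1000 lb; stated basis 1000 lb — any gap is answer rounding).
Adding the batch up: Σ batch = 1052 lb; the LOI term Σ batch·LOI equals 52.04 lb; as yield: glass ÷ batch → 95.05%.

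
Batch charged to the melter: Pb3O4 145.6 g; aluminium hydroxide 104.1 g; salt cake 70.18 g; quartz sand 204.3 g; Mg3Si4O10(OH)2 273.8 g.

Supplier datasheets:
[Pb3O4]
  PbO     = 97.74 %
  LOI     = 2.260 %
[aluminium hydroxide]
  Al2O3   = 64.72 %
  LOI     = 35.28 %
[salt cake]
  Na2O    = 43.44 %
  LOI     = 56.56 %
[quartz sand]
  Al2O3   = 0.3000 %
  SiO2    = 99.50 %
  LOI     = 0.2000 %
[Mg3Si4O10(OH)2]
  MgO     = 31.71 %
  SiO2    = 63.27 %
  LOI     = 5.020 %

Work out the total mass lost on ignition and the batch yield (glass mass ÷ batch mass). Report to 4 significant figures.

LOI loss = 93.86 g; glass = 704.1 g; yield = 88.24%

All internal work carries exact precision in all steps; intermediates are displayed rounded off to 4 significant digits in the printout — each reported value is rounded once only — the derived quantities (the five compositions, the yield, net glass mass, totals, ignition loss) are rebuilt from the weighed amounts on 704.1 g of glass at full float precision, precisely as stated by problem or answer.
Ignition loss by material:
  Pb3O4: 145.6 × 0.02260 = 3.291 g
  aluminium hydroxide: 104.1 × 0.3528 = 36.73 g
  salt cake: 70.18 × 0.5656 = 39.69 g
  quartz sand: 204.3 × 0.002000 = 0.4086 g
  Mg3Si4O10(OH)2: 273.8 × 0.05020 = 13.74 g
Total LOI = 93.86 g
Glass = batch − LOI = 798.0 − 93.86 = 704.1 g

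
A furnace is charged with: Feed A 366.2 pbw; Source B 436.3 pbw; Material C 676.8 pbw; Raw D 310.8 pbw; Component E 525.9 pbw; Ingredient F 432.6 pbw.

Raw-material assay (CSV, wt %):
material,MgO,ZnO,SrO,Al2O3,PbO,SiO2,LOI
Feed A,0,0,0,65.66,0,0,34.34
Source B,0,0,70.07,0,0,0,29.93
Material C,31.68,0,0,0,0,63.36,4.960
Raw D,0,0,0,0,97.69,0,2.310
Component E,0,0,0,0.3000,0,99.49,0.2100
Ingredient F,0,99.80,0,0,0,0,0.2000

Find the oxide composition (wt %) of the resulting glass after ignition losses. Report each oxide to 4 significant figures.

All arithmetic carries exact precision through the solve; working values are printed, with 4-significant-figure rounding, as written. Every reported number carries a single rounding; the derived quantities are recomputed from the weighed amounts for 2450 pbw of glass at exact precision (six oxide percentages, ignition loss, glass mass, yield, totals), as quoted within either problem or answer.
Mass of each oxide from the mix:
  MgO: 676.8·0.3168 = 214.4 pbw
  ZnO: 432.6·0.9980 = 431.7 pbw
  SrO: 436.3·0.7007 = 305.7 pbw
  Al2O3: 366.2·0.6566 + 525.9·0.003000 = 242.0 pbw
  PbO: 310.8·0.9769 = 303.6 pbw
  SiO2: 676.8·0.6336 + 525.9·0.9949 = 952.0 pbw
LOI: 366.2·0.3434 + 436.3·0.2993 + 676.8·0.04960 + 310.8·0.02310 + 525.9·0.002100 + 432.6·0.002000 = 299.1 pbw
The glass mass, total less LOI, = 2749 − 299.1 = 2450 pbw (the oxide masses sum to this)
oxide / glass × 100 gives the wt %

Glass mass = 2450 pbw (batch 2749 − LOI 299.1).
Composition: MgO 8.753%, ZnO 17.63%, SrO 12.48%, Al2O3 9.880%, PbO 12.39%, SiO2 38.87%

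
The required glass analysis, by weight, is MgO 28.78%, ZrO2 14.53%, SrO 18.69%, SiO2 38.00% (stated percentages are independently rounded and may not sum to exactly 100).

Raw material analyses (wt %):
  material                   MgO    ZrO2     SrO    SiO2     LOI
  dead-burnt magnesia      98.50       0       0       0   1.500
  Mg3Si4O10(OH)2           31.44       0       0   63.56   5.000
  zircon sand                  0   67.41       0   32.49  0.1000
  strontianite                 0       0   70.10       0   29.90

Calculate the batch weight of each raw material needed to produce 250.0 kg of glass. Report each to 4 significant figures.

Every computation keeps exact precision at all times — in-progress results are displayed (rounded to four significant figures) as written — every reported number carries a single rounding — derived quantities are computed from the weighed amounts per 250.0 kg of glass in full float precision (the totals, LOI, the yield, four oxide percentages, glass mass) precisely as stated by either problem or answer.
Oxide-by-oxide targets in 250.0 kg glass:
  MgO: 28.78% × 250.0 = 71.95 kg
  ZrO2: 14.53% × 250.0 = 36.33 kg
  SrO: 18.69% × 250.0 = 46.72 kg
  SiO2: 38.00% × 250.0 = 95.00 kg
Sums-versus-targets review per the reported batch figures, at the basis given (summed amounts equal target values net of answer rounding effects):
  MgO: 34.13·0.9850 + 121.9·0.3144 = 71.94 kg (target 71.95 kg)
  ZrO2: 53.89·0.6741 = 36.33 kg (target 36.33 kg)
  SrO: 66.65·0.7010 = 46.72 kg (target 46.72 kg)
  SiO2: 121.9·0.6356 + 53.89·0.3249 = 94.99 kg (target 95.00 kg)
Glass-mass bookkeeping: batch total minus LOI = 250.0 kg (the Σ of target masses is 250.0 kg; the stated basis being 250.0 kg — differing by rounding only).
Adding the batch up: Σ batch = 276.6 kg; ignition loss, Σ(batch × LOI) = 26.59 kg; the yield ratio, glass ÷ batch: 90.39%.

Batch per 250.0 kg glass:
  dead-burnt magnesia: 34.13 kg
  Mg3Si4O10(OH)2: 121.9 kg
  zircon sand: 53.89 kg
  strontianite: 66.65 kg
Total batch = 276.6 kg; LOI loss = 26.59 kg; yield = 90.39%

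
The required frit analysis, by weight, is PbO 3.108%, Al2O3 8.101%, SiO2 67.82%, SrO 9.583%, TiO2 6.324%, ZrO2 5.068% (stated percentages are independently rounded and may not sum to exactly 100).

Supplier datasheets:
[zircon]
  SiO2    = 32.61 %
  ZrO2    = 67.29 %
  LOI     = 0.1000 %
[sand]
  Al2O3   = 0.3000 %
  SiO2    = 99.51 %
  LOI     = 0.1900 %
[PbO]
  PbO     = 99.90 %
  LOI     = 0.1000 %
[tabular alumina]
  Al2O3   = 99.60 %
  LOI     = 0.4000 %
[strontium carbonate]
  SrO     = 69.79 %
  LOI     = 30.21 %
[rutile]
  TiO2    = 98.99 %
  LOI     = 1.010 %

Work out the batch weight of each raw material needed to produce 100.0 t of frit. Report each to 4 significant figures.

Batch per 100.0 t frit:
  zircon: 7.532 t
  sand: 65.69 t
  PbO: 3.111 t
  tabular alumina: 7.936 t
  strontium carbonate: 13.73 t
  rutile: 6.389 t
Total batch = 104.4 t; LOI loss = 4.380 t; yield = 95.80%

Every computation holds full precision all the way through; intermediates are rounded to four significant figures as shown — a single rounding yields every reported value — the derived quantities are re-derived at full float precision (totals, six oxide percentages, ignition loss, glass mass, yield) from the weighed amounts at 100.0 t of glass, precisely as stated by the problem or the answer.
Oxide mass targets, per 100.0 t frit:
  PbO: 3.108% × 100.0 = 3.108 t
  Al2O3: 8.101% × 100.0 = 8.101 t
  SiO2: 67.82% × 100.0 = 67.82 t
  SrO: 9.583% × 100.0 = 9.583 t
  TiO2: 6.324% × 100.0 = 6.324 t
  ZrO2: 5.068% × 100.0 = 5.068 t
Sums-versus-targets review given the weights on record, relative to the basis at hand (oxide sums agree with the targets net of answer rounding effects):
  PbO: 3.111·0.9990 = 3.108 t (target 3.108 t)
  Al2O3: 65.69·0.003000 + 7.936·0.9960 = 8.101 t (target 8.101 t)
  SiO2: 7.532·0.3261 + 65.69·0.9951 = 67.82 t (target 67.82 t)
  SrO: 13.73·0.6979 = 9.582 t (target 9.583 t)
  TiO2: 6.389·0.9899 = 6.324 t (target 6.324 t)
  ZrO2: 7.532·0.6729 = 5.068 t (target 5.068 t)
Glass-mass bookkeeping: net batch after ignition = 100.0 t (summing oxide targets gives 100.0 t; stated basis 100.0 t — differing by rounding only).
Adding the batch up: Σ batch = 104.4 t; the LOI term Σ batch·LOI equals 4.380 t; yield: glass divided by total = 95.80%.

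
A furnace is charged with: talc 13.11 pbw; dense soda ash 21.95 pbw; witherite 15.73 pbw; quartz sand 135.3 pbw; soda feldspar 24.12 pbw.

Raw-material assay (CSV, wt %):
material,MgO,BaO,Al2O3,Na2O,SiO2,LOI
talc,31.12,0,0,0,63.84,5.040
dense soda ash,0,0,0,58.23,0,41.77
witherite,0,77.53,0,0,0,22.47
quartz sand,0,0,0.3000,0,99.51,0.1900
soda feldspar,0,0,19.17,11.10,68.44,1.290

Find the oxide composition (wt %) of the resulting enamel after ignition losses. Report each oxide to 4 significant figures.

Glass mass = 196.3 pbw (batch 210.2 − LOI 13.93).
Composition: MgO 2.079%, BaO 6.213%, Al2O3 2.563%, Na2O 7.876%, SiO2 81.27%

The whole derivation keeps full precision in all steps — mid-chain values are shown (rounded to 4 significant figures) on the page; each reported number is rounded exactly once. The derived quantities are carried in full float precision (net glass mass, totals, the yield, ignition loss, five oxide percentages) using the weight values at 196.3 pbw of glass as written in question or answer.
What the batch supplies per oxide:
  MgO: 13.11·0.3112 = 4.080 pbw
  BaO: 15.73·0.7753 = 12.20 pbw
  Al2O3: 135.3·0.003000 + 24.12·0.1917 = 5.030 pbw
  Na2O: 21.95·0.5823 + 24.12·0.1110 = 15.46 pbw
  SiO2: 13.11·0.6384 + 135.3·0.9951 + 24.12·0.6844 = 159.5 pbw
LOI: 13.11·0.05040 + 21.95·0.4177 + 15.73·0.2247 + 135.3·0.001900 + 24.12·0.01290 = 13.93 pbw
Glass mass = batch − LOI = 210.2 − 13.93 = 196.3 pbw (= the summed oxide contributions)
each wt % is 100 × oxide ÷ glass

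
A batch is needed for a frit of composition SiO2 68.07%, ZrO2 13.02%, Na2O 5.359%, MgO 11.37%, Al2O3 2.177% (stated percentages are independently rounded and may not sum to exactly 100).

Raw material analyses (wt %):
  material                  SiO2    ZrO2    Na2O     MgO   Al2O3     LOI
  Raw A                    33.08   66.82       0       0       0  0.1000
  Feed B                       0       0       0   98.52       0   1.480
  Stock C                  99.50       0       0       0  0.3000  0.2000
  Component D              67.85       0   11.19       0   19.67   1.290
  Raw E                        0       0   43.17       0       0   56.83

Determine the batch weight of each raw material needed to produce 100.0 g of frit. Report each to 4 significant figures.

Batch per 100.0 g frit:
  Raw A: 19.49 g
  Feed B: 11.54 g
  Stock C: 54.96 g
  Component D: 10.23 g
  Raw E: 9.762 g
Total batch = 106.0 g; LOI loss = 5.980 g; yield = 94.36%

Full precision is carried from first step to last; rounding to four significant digits governs each mid-chain value as shown. Each reported figure is rounded exactly once — the derived quantities (ignition loss, totals, the five compositions, the yield, glass mass) are computed in full precision from the weighed amounts at 100.0 g of glass, exactly as shown in the problem or the answer.
Oxide-by-oxide targets in 100.0 g frit:
  SiO2: 68.07% × 100.0 = 68.07 g
  ZrO2: 13.02% × 100.0 = 13.02 g
  Na2O: 5.359% × 100.0 = 5.359 g
  MgO: 11.37% × 100.0 = 11.37 g
  Al2O3: 2.177% × 100.0 = 2.177 g
Mass-balance tally per oxide from the weights as reported, against the basis in use (each sum matches its target mass given rounding of the digits):
  SiO2: 19.49·0.3308 + 54.96·0.9950 + 10.23·0.6785 = 68.07 g (target 68.07 g)
  ZrO2: 19.49·0.6682 = 13.02 g (target 13.02 g)
  Na2O: 10.23·0.1119 + 9.762·0.4317 = 5.359 g (target 5.359 g)
  MgO: 11.54·0.9852 = 11.37 g (target 11.37 g)
  Al2O3: 54.96·0.003000 + 10.23·0.1967 = 2.177 g (target 2.177 g)
Auditing the glass mass value: total charge less LOI = 100.0 g (targets for the oxides total 100.0 g; the stated basis being 100.0 g — a pure rounding effect).
Summing the batch: Σ batch = 106.0 g; ignition loss, Σ(batch × LOI) = 5.980 g; glass ÷ batch gives a yield of 94.36%.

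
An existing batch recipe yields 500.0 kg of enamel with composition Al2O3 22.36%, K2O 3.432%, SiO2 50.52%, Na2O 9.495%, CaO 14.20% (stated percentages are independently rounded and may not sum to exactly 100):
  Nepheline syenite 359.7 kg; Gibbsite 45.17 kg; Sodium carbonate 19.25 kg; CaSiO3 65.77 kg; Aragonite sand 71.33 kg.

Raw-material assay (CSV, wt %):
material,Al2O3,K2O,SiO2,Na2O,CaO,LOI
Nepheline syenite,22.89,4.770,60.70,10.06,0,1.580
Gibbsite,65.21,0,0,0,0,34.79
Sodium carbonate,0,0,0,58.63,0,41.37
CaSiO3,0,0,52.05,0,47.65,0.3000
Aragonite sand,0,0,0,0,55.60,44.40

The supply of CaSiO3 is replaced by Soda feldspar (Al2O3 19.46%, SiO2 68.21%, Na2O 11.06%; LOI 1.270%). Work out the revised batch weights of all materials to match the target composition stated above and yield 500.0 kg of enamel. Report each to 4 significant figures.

Revised batch per 500.0 kg enamel:
  Nepheline syenite: 359.7 kg
  Gibbsite: 30.19 kg
  Sodium carbonate: 9.779 kg
  Soda feldspar: 50.19 kg
  Aragonite sand: 127.7 kg
Total batch = 577.6 kg; LOI loss = 77.57 kg

All internal work runs at full precision through every step. The intermediate values are rounded to four significant figures when displayed; every reported figure sees exactly one rounding; the derived quantities are recomputed using the weight values for 500.0 kg of glass in full float precision (the totals, five oxide percentages, glass mass, LOI, yield) precisely as stated by the problem or the answer.
Target masses of each oxide per 500.0 kg enamel:
  Al2O3: 22.36% × 500.0 = 111.8 kg
  K2O: 3.432% × 500.0 = 17.16 kg
  SiO2: 50.52% × 500.0 = 252.6 kg
  Na2O: 9.495% × 500.0 = 47.48 kg
  CaO: 14.20% × 500.0 = 71.00 kg
Mass-balance tally per oxide per the reported batch figures, per the basis as stated (summed amounts equal target values exact up to rounding of places):
  Al2O3: 359.7·0.2289 + 30.19·0.6521 + 50.19·0.1946 = 111.8 kg (target 111.8 kg)
  K2O: 359.7·0.04770 = 17.16 kg (target 17.16 kg)
  SiO2: 359.7·0.6070 + 50.19·0.6821 = 252.6 kg (target 252.6 kg)
  Na2O: 359.7·0.1006 + 9.779·0.5863 + 50.19·0.1106 = 47.47 kg (target 47.48 kg)
  CaO: 127.7·0.5560 = 71.00 kg (target 71.00 kg)
Consistency of the glass mass: total charge less LOI = 500.0 kg (targets for the oxides total 500.0 kg; the stated basis being 500.0 kg — differing by rounding only).
Total batch = Σ batch = 577.6 kg; LOI loss = Σ batch·LOI = 77.57 kg; glass ÷ batch gives a yield of 86.57%.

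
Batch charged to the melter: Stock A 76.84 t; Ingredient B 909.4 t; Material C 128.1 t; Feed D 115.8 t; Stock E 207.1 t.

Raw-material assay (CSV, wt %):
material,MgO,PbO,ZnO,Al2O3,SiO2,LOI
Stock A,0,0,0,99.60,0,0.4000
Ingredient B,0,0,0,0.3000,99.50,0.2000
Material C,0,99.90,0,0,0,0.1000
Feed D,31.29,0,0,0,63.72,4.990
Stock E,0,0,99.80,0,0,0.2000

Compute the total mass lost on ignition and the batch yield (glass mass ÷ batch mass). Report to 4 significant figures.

LOI loss = 8.447 t; glass = 1429 t; yield = 99.41%

All arithmetic keeps exact precision through every step — in-progress results are shown rounded to 4 significant figures as written — a single rounding completes each reported value — derived quantities are re-derived at exact precision (yield, totals, glass mass, LOI, five oxide percentages) starting from the weights per 1429 t of glass, exactly as printed in problem or answer.
Each material's LOI contribution:
  Stock A: 76.84 × 0.004000 = 0.3074 t
  Ingredient B: 909.4 × 0.002000 = 1.819 t
  Material C: 128.1 × 0.001000 = 0.1281 t
  Feed D: 115.8 × 0.04990 = 5.778 t
  Stock E: 207.1 × 0.002000 = 0.4142 t
Total LOI = 8.447 t
Glass = batch − LOI = 1437 − 8.447 = 1429 t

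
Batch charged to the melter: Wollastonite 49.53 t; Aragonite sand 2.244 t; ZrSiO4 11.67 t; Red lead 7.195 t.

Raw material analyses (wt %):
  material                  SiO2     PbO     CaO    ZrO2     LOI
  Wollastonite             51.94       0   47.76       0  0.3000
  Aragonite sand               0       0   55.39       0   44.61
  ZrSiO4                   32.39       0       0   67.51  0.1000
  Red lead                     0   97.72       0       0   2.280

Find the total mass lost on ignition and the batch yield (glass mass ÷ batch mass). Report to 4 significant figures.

LOI loss = 1.325 t; glass = 69.31 t; yield = 98.12%

Mid-chain values appear rounded to four significant digits in the printout; the whole derivation keeps exact precision end to end; every reported figure includes exactly one rounding — the derived quantities, including four oxide percentages, the yield, ignition loss, net glass mass, the totals, are re-derived from the batch weights on 69.31 t of glass in full precision as quoted within the problem or the answer.
Each material's LOI contribution:
  Wollastonite: 49.53 × 0.003000 = 0.1486 t
  Aragonite sand: 2.244 × 0.4461 = 1.001 t
  ZrSiO4: 11.67 × 0.001000 = 0.01167 t
  Red lead: 7.195 × 0.02280 = 0.1640 t
Total LOI = 1.325 t
Glass = batch − LOI = 70.64 − 1.325 = 69.31 t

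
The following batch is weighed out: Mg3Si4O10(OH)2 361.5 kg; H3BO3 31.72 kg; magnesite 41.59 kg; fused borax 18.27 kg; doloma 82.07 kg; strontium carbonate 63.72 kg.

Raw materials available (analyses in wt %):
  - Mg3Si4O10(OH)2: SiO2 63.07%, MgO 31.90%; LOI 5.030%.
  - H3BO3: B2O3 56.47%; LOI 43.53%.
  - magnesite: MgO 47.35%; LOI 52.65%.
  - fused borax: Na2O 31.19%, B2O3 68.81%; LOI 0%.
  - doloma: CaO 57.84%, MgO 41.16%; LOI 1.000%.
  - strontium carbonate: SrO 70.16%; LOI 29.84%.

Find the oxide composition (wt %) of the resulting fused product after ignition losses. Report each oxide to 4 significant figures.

In-progress results are shown (rounded to 4 significant digits) between the steps; all internal work carries full precision from start to finish — every reported figure takes just one rounding; derived quantities are recomputed starting from the weights at 525.1 kg of glass at exact precision (the yield, the six compositions, LOI, glass mass, totals), as quoted within either problem or answer.
Oxide masses out of the charge:
  SiO2: 361.5·0.6307 = 228.0 kg
  Na2O: 18.27·0.3119 = 5.698 kg
  SrO: 63.72·0.7016 = 44.71 kg
  CaO: 82.07·0.5784 = 47.47 kg
  MgO: 361.5·0.3190 + 41.59·0.4735 + 82.07·0.4116 = 168.8 kg
  B2O3: 31.72·0.5647 + 18.27·0.6881 = 30.48 kg
LOI: 361.5·0.05030 + 31.72·0.4353 + 41.59·0.5265 + 82.07·0.01000 + 63.72·0.2984 = 73.72 kg
Glass = total batch minus LOI = 598.9 − 73.72 = 525.1 kg (matching Σ of the oxides)
wt % = oxide mass / glass mass × 100

Glass mass = 525.1 kg (batch 598.9 − LOI 73.72).
Composition: SiO2 43.42%, Na2O 1.085%, SrO 8.513%, CaO 9.039%, MgO 32.14%, B2O3 5.805%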